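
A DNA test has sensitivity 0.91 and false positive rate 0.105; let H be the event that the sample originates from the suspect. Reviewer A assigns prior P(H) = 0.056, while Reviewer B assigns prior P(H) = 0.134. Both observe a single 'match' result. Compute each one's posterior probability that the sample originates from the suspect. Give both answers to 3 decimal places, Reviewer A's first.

Reviewer A: 0.340; Reviewer B: 0.573

P('+'|H) = 0.91, P('+'|¬H) = 0.105.
Reviewer A: numerator 0.91·0.056 = 0.050960; evidence = 0.050960+0.105·0.944 = 0.15008; posterior = 0.340.
Reviewer B: numerator 0.91·0.134 = 0.12194; evidence = 0.12194+0.105·0.866 = 0.21287; posterior = 0.573.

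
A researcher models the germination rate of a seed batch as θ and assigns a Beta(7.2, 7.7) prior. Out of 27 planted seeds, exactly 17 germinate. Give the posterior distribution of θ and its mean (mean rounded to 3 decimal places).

Posterior: Beta(24.2, 17.7); mean ≈ 0.578

The binomial likelihood is conjugate to the Beta prior: with 17 successes and 10 failures, the posterior is Beta(7.2+17, 7.7+10) = Beta(24.2, 17.7).
E[θ | data] = 24.2/(24.2+17.7) = 0.578.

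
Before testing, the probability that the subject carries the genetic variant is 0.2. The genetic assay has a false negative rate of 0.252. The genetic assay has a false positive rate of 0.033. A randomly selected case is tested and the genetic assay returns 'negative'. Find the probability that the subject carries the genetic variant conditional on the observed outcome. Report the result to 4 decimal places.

P(H | E) ≈ 0.0612

Write H for 'the subject carries the genetic variant'. Prior odds H:¬H = 0.2/0.8 = 0.25000. For the 'negative' outcome, the likelihood ratio is 0.252/0.967 = 0.26060.
Posterior odds = 0.25000 × 0.26060 = 0.065150, so P(H|E) = 0.065150/(1+0.065150) = 0.0612.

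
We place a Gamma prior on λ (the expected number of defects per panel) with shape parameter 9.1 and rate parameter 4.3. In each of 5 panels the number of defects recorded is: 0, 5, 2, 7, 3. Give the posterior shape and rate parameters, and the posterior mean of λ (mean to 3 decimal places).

Total count ∑xᵢ = 17 over n = 5 panels.
Gamma is conjugate to the Poisson likelihood: posterior is Gamma(shape = 9.1+17 = 26.1, rate = 4.3+5 = 9.3).
Posterior mean = shape/rate = 26.1/9.3 = 2.806.

Posterior: Gamma(shape=26.1, rate=9.3); mean ≈ 2.806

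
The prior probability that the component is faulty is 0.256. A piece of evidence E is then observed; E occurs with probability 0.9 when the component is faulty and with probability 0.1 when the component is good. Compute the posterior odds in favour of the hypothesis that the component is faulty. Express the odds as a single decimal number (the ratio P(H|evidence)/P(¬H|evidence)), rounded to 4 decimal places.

Posterior odds ≈ 3.0968

Prior odds = 0.256/(1−0.256) = 0.34409.
Likelihood ratio for E = 0.9/0.1 = 9.0000.
Posterior odds = prior odds × LR = 3.0968.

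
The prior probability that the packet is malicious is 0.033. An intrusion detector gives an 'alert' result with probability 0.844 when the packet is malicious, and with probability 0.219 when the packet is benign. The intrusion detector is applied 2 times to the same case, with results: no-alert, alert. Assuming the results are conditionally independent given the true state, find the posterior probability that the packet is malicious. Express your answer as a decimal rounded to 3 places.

Posterior P(H) ≈ 0.026

Let H be the event that the packet is malicious; start with P(H) = 0.033. P('alert'|H) = 0.844, P('alert'|¬H) = 0.219.
Update on result 1 ('no-alert'): P(H) ← 0.156·0.0330 / (0.156·0.0330 + 0.781·0.9670) = 0.0051480/0.76038 = 0.0068.
Update on result 2 ('alert'): P(H) ← 0.844·0.0068 / (0.844·0.0068 + 0.219·0.9932) = 0.0057142/0.22323 = 0.0256.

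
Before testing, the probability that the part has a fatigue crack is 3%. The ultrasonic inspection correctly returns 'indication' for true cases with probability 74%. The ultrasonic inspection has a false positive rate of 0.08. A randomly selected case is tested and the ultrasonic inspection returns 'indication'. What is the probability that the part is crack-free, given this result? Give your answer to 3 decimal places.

Let H be the event that the part has a fatigue crack. P(H) = 0.03, so P(¬H) = 0.97. With E the 'indication' result, P(E|H) = 0.74 and P(E|¬H) = 0.08.
P(E) = 0.74·0.03 + 0.08·0.97 = 0.022200 + 0.077600 = 0.099800.
By Bayes' theorem, P(H|E) = 0.022200 / 0.099800 = 0.222. Hence P(¬H|E) = 1 − 0.222 = 0.778.

P(¬H | E) ≈ 0.778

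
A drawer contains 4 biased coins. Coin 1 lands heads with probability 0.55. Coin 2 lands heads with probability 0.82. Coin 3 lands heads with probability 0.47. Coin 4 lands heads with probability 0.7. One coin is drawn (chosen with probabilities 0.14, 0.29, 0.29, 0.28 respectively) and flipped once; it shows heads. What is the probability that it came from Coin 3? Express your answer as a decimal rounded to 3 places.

Posterior probability ≈ 0.211

Tabulate prior·likelihood by source: [1] prior 0.14, lik 0.55, product 0.07700; [2] prior 0.29, lik 0.82, product 0.2378; [3] prior 0.29, lik 0.47, product 0.1363; [4] prior 0.28, lik 0.7, product 0.1960.
Normalizing constant = 0.64710; the posterior for Coin 3 is its product over the sum, 0.1363/0.64710 = 0.211.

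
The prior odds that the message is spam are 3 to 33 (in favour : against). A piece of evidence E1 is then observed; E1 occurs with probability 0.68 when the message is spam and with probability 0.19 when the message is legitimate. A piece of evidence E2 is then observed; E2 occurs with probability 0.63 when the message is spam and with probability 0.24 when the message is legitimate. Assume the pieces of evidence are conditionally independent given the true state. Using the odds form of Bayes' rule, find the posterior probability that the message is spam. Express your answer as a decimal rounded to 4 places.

Prior odds = 3/33 = 0.090909. In log-odds, ln(0.090909) = -2.3979.
Add log likelihood ratios: ln(3.5789) + ln(2.6250) = 2.2401.
Posterior log-odds = -0.15775, so posterior odds = exp(-0.15775) = 0.85407. Converting, P(H|E) = 0.85407/1.8541 = 0.4606.

Posterior probability ≈ 0.4606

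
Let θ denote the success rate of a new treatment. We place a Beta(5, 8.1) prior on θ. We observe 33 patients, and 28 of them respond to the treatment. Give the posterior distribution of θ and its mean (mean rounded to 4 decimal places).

Observing 28 successes and 5 failures updates Beta(5, 8.1) by adding the success and failure counts to the two shape parameters: α = 5+28 = 33, β = 8.1+5 = 13.1.
E[θ | data] = 33/(33+13.1) = 0.7158.

Posterior: Beta(33, 13.1); mean ≈ 0.7158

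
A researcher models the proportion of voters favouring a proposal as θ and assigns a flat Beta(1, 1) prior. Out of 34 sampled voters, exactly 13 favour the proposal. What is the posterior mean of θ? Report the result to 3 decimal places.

Observing 13 successes and 21 failures updates Beta(1, 1) by adding the success and failure counts to the two shape parameters: α = 1+13 = 14, β = 1+21 = 22.
Posterior mean = α/(α+β) = 14/36 = 0.389.

Posterior mean ≈ 0.389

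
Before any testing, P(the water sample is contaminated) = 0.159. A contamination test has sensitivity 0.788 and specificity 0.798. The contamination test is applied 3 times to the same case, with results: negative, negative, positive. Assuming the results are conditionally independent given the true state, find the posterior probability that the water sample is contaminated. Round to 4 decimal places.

With H the event that the water sample is contaminated, the joint likelihood of the observed sequence is P(data|H) = 0.212·0.212·0.788 = 0.035416 and P(data|¬H) = 0.798·0.798·0.202 = 0.12863.
Bayes: P(H|data) = 0.159·0.035416 / (0.159·0.035416 + 0.841·0.12863) = 0.0056311/0.11381 = 0.0495.

Posterior P(H) ≈ 0.0495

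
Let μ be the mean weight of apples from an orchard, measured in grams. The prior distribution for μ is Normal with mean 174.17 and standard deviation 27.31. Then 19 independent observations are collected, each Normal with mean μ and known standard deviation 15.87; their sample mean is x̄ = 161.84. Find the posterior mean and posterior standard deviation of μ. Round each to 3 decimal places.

With known σ, the Normal prior is conjugate. Weight on the data is w = (n/σ²)/(n/σ² + 1/τ₀²) = 0.0754397/(0.0754397+0.00134078) = 0.98254.
Posterior mean = w·x̄ + (1−w)·μ₀ = 0.98254·161.84 + 0.017462·174.17 = 162.055. Posterior variance = 1/(0.0754397+0.00134078) = 13.0242, so SD = 3.609.

Posterior mean ≈ 162.055; posterior SD ≈ 3.609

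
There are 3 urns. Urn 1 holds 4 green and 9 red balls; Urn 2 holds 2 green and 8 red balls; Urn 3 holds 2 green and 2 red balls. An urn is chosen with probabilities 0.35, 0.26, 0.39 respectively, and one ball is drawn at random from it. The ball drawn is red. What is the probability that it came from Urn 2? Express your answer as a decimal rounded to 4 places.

P(red|Urn 1) = 0.6923; P(red|Urn 2) = 0.8; P(red|Urn 3) = 0.5.
Prior × likelihood for each source: 0.35·0.6923=0.2423, 0.26·0.8=0.2080, 0.39·0.5=0.1950. Summing gives P(red) = 0.64531.
P(Urn 2 | red) = 0.2080 / 0.64531 = 0.3223.

Posterior probability ≈ 0.3223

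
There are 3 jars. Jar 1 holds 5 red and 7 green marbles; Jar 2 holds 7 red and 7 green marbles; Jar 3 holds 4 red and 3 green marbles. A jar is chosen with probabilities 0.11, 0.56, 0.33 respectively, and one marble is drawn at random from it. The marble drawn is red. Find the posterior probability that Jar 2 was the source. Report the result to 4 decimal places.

P(red|Jar 1) = 0.4167; P(red|Jar 2) = 0.5; P(red|Jar 3) = 0.5714.
Prior × likelihood for each source: 0.11·0.4167=0.04583, 0.56·0.5=0.2800, 0.33·0.5714=0.1886. Summing gives P(red) = 0.51440.
P(Jar 2 | red) = 0.2800 / 0.51440 = 0.5443.

Posterior probability ≈ 0.5443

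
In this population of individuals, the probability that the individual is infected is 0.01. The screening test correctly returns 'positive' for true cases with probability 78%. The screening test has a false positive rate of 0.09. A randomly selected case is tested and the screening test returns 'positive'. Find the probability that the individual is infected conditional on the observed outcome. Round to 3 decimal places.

Let H be the event that the individual is infected. P(H) = 0.01, so P(¬H) = 0.99. With E the 'positive' result, P(E|H) = 0.78 and P(E|¬H) = 0.09.
P(E) = 0.78·0.01 + 0.09·0.99 = 0.0078000 + 0.089100 = 0.096900.
By Bayes' theorem, P(H|E) = 0.0078000 / 0.096900 = 0.080.

P(H | E) ≈ 0.080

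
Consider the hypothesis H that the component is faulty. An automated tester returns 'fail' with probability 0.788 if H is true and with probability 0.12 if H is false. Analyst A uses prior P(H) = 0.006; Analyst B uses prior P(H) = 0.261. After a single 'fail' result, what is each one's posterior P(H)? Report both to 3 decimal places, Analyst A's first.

The likelihood ratio for a 'fail' result is 0.788/0.12 = 6.5667.
Analyst A: prior odds 0.006/0.994 = 0.0060362; posterior odds 0.039638; posterior probability 0.038.
Analyst B: prior odds 0.261/0.739 = 0.35318; posterior odds 2.3192; posterior probability 0.699.

Analyst A: 0.038; Analyst B: 0.699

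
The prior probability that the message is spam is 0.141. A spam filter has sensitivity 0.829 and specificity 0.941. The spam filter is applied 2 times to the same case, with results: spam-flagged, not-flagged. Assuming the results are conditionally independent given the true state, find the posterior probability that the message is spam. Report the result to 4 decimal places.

With H the event that the message is spam, the joint likelihood of the observed sequence is P(data|H) = 0.829·0.171 = 0.14176 and P(data|¬H) = 0.059·0.941 = 0.055519.
Bayes: P(H|data) = 0.141·0.14176 / (0.141·0.14176 + 0.859·0.055519) = 0.019988/0.067679 = 0.2953.

Posterior P(H) ≈ 0.2953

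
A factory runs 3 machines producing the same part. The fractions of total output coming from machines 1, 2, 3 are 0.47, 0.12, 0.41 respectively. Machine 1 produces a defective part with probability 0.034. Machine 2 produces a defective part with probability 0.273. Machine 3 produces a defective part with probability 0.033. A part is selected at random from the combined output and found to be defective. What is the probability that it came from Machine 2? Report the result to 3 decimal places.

Posterior probability ≈ 0.526

P(defective|M1) = 0.034; P(defective|M2) = 0.273; P(defective|M3) = 0.033.
Prior × likelihood for each source: 0.47·0.034=0.01598, 0.12·0.273=0.03276, 0.41·0.033=0.01353. Summing gives P(defective) = 0.062270.
P(Machine 2 | defective) = 0.03276 / 0.062270 = 0.526.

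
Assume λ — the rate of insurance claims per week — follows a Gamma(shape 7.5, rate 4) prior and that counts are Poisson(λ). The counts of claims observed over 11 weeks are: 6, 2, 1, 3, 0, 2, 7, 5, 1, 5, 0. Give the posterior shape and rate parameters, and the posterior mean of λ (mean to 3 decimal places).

Total count ∑xᵢ = 32 over n = 11 weeks.
Gamma is conjugate to the Poisson likelihood: posterior is Gamma(shape = 7.5+32 = 39.5, rate = 4+11 = 15).
Posterior mean = shape/rate = 39.5/15 = 2.633.

Posterior: Gamma(shape=39.5, rate=15); mean ≈ 2.633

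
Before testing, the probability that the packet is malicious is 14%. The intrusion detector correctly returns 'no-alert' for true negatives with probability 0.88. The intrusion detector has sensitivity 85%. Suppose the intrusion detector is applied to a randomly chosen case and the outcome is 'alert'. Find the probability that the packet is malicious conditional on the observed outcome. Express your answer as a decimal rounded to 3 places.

Let H be the event that the packet is malicious. P(H) = 0.14, so P(¬H) = 0.86. With E the 'alert' result, P(E|H) = 0.85 and P(E|¬H) = 0.12.
P(E) = 0.85·0.14 + 0.12·0.86 = 0.11900 + 0.10320 = 0.22220.
By Bayes' theorem, P(H|E) = 0.11900 / 0.22220 = 0.536.

P(H | E) ≈ 0.536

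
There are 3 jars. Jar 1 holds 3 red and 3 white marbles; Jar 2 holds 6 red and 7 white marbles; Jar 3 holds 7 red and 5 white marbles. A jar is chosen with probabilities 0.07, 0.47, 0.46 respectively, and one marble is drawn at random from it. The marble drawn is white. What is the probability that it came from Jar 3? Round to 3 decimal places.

Posterior probability ≈ 0.400

Tabulate prior·likelihood by source: [1] prior 0.07, lik 0.5, product 0.03500; [2] prior 0.47, lik 0.5385, product 0.2531; [3] prior 0.46, lik 0.4167, product 0.1917.
Normalizing constant = 0.47974; the posterior for Jar 3 is its product over the sum, 0.1917/0.47974 = 0.400.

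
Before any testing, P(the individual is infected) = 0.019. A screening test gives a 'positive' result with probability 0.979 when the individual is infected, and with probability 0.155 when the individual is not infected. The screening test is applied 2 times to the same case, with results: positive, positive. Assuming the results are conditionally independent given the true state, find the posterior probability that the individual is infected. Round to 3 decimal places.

Posterior P(H) ≈ 0.436

With H the event that the individual is infected, the joint likelihood of the observed sequence is P(data|H) = 0.979·0.979 = 0.95844 and P(data|¬H) = 0.155·0.155 = 0.024025.
Bayes: P(H|data) = 0.019·0.95844 / (0.019·0.95844 + 0.981·0.024025) = 0.018210/0.041779 = 0.4359.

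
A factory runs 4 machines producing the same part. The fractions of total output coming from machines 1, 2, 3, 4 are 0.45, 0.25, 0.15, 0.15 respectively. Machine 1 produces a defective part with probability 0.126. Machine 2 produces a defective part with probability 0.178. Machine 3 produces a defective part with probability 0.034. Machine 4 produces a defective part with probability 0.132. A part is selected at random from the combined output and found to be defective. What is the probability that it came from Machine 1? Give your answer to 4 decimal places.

Posterior probability ≈ 0.4496

Tabulate prior·likelihood by source: [1] prior 0.45, lik 0.126, product 0.05670; [2] prior 0.25, lik 0.178, product 0.04450; [3] prior 0.15, lik 0.034, product 0.005100; [4] prior 0.15, lik 0.132, product 0.01980.
Normalizing constant = 0.12610; the posterior for Machine 1 is its product over the sum, 0.05670/0.12610 = 0.4496.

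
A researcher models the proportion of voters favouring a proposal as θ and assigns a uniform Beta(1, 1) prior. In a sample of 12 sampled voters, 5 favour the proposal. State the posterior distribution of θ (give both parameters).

The binomial likelihood is conjugate to the Beta prior: with 5 successes and 7 failures, the posterior is Beta(1+5, 1+7) = Beta(6, 8).

Posterior: Beta(6, 8)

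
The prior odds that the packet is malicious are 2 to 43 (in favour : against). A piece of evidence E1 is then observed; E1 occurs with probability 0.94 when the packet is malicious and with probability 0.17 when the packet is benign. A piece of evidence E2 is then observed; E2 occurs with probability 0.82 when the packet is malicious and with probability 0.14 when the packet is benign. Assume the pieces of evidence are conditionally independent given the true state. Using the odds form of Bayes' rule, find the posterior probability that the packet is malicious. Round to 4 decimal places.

Posterior probability ≈ 0.6010

Prior odds = 2/43 = 0.046512. In log-odds, ln(0.046512) = -3.0681.
Add log likelihood ratios: ln(5.5294) + ln(5.8571) = 3.4777.
Posterior log-odds = 0.40969, so posterior odds = exp(0.40969) = 1.5064. Converting, P(H|E) = 1.5064/2.5064 = 0.6010.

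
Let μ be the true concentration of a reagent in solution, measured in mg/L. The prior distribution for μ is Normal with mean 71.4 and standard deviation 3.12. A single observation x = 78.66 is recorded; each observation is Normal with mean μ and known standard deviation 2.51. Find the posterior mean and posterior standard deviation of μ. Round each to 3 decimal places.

Prior precision 1/τ₀² = 1/3.12² = 0.102728; data precision n/σ² = 1/2.51² = 0.158728.
Posterior precision = 0.102728 + 0.158728 = 0.261456, giving posterior SD = 1/√0.261456 = 1.956.
Posterior mean = (0.102728·71.4 + 0.158728·78.66) / 0.261456 = 75.807.

Posterior mean ≈ 75.807; posterior SD ≈ 1.956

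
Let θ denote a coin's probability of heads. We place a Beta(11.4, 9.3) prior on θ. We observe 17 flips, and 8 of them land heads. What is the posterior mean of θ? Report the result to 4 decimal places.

Observing 8 successes and 9 failures updates Beta(11.4, 9.3) by adding the success and failure counts to the two shape parameters: α = 11.4+8 = 19.4, β = 9.3+9 = 18.3.
Posterior mean = α/(α+β) = 19.4/37.7 = 0.5146.

Posterior mean ≈ 0.5146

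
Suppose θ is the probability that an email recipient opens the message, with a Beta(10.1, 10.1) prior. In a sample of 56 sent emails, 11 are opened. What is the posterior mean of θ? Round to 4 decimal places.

Posterior mean ≈ 0.2769

The binomial likelihood is conjugate to the Beta prior: with 11 successes and 45 failures, the posterior is Beta(10.1+11, 10.1+45) = Beta(21.1, 55.1).
E[θ | data] = 21.1/(21.1+55.1) = 0.2769.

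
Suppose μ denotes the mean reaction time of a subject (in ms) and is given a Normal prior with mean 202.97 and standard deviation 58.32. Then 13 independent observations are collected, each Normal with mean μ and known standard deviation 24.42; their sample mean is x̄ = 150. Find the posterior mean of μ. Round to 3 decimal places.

Posterior mean ≈ 150.705

Prior precision 1/τ₀² = 1/58.32² = 0.00029401; data precision n/σ² = 13/24.42² = 0.0217998.
Posterior precision = 0.00029401 + 0.0217998 = 0.0220938.
Posterior mean = (0.00029401·202.97 + 0.0217998·150) / 0.0220938 = 150.705.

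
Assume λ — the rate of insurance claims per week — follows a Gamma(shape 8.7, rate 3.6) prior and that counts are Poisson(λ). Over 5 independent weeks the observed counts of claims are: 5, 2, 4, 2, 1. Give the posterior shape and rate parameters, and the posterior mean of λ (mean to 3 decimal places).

Total count ∑xᵢ = 14 over n = 5 weeks.
Gamma is conjugate to the Poisson likelihood: posterior is Gamma(shape = 8.7+14 = 22.7, rate = 3.6+5 = 8.6).
E[λ | data] = 22.7/8.6 = 2.640.

Posterior: Gamma(shape=22.7, rate=8.6); mean ≈ 2.640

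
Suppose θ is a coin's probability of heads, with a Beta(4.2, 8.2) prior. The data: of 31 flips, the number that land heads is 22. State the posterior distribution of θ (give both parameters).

Posterior: Beta(26.2, 17.2)

The binomial likelihood is conjugate to the Beta prior: with 22 successes and 9 failures, the posterior is Beta(4.2+22, 8.2+9) = Beta(26.2, 17.2).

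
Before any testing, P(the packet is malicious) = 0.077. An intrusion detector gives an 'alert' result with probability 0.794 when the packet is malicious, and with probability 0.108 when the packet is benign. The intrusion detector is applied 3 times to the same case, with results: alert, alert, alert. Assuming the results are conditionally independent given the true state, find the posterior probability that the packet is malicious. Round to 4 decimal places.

With H the event that the packet is malicious, the joint likelihood of the observed sequence is P(data|H) = 0.794·0.794·0.794 = 0.50057 and P(data|¬H) = 0.108·0.108·0.108 = 0.0012597.
Bayes: P(H|data) = 0.077·0.50057 / (0.077·0.50057 + 0.923·0.0012597) = 0.038544/0.039706 = 0.9707.

Posterior P(H) ≈ 0.9707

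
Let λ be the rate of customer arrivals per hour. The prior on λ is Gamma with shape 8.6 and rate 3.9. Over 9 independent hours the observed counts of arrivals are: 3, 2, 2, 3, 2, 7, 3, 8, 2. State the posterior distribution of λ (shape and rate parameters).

Posterior: Gamma(shape=40.6, rate=12.9)

The Poisson likelihood adds the total count to the shape and the number of exposure periods to the rate. Here ∑xᵢ = 32 and n = 9, so shape 8.6→40.6 and rate 3.9→12.9.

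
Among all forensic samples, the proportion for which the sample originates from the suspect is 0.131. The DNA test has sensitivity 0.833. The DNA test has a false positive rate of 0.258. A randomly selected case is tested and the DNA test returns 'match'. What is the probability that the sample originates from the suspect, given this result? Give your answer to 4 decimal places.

Let H be the event that the sample originates from the suspect. P(H) = 0.131, so P(¬H) = 0.869. With E the 'match' result, P(E|H) = 0.833 and P(E|¬H) = 0.258.
P(E) = 0.833·0.131 + 0.258·0.869 = 0.10912 + 0.22420 = 0.33332.
By Bayes' theorem, P(H|E) = 0.10912 / 0.33332 = 0.3274.

P(H | E) ≈ 0.3274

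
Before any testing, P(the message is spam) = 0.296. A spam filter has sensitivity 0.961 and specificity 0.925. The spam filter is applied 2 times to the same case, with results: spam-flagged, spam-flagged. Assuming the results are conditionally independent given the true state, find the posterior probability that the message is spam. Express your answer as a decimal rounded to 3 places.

With H the event that the message is spam, the joint likelihood of the observed sequence is P(data|H) = 0.961·0.961 = 0.92352 and P(data|¬H) = 0.075·0.075 = 0.0056250.
Bayes: P(H|data) = 0.296·0.92352 / (0.296·0.92352 + 0.704·0.0056250) = 0.27336/0.27732 = 0.9857.

Posterior P(H) ≈ 0.986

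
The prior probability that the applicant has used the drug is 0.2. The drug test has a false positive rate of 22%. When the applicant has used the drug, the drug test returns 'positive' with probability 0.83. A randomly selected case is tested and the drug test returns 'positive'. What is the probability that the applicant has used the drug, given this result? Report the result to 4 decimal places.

P(H | E) ≈ 0.4854

Let H be the event that the applicant has used the drug. P(H) = 0.2, so P(¬H) = 0.8. With E the 'positive' result, P(E|H) = 0.83 and P(E|¬H) = 0.22.
P(E) = 0.83·0.2 + 0.22·0.8 = 0.16600 + 0.17600 = 0.34200.
By Bayes' theorem, P(H|E) = 0.16600 / 0.34200 = 0.4854.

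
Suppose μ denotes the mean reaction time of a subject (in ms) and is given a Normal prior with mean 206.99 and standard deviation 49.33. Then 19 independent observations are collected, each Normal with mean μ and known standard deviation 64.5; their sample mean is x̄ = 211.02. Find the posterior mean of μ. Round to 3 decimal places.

Posterior mean ≈ 210.687

With known σ, the Normal prior is conjugate. Weight on the data is w = (n/σ²)/(n/σ² + 1/τ₀²) = 0.00456703/(0.00456703+0.00041094) = 0.91745.
Posterior mean = w·x̄ + (1−w)·μ₀ = 0.91745·211.02 + 0.082552·206.99 = 210.687.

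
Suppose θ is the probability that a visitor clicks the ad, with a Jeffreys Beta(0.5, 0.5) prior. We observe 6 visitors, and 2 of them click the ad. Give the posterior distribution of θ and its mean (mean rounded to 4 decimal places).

Posterior: Beta(2.5, 4.5); mean ≈ 0.3571

The binomial likelihood is conjugate to the Beta prior: with 2 successes and 4 failures, the posterior is Beta(0.5+2, 0.5+4) = Beta(2.5, 4.5).
E[θ | data] = 2.5/(2.5+4.5) = 0.3571.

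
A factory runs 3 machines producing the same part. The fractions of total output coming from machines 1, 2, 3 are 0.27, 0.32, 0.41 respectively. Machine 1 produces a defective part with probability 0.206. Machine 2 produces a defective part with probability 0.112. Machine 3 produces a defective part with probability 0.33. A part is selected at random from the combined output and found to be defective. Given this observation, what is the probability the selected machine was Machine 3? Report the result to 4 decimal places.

Tabulate prior·likelihood by source: [1] prior 0.27, lik 0.206, product 0.05562; [2] prior 0.32, lik 0.112, product 0.03584; [3] prior 0.41, lik 0.33, product 0.1353.
Normalizing constant = 0.22676; the posterior for Machine 3 is its product over the sum, 0.1353/0.22676 = 0.5967.

Posterior probability ≈ 0.5967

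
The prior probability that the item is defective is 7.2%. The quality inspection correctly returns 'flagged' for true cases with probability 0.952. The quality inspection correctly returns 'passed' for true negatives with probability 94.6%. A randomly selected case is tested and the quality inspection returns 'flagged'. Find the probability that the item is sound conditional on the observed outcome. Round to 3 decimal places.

P(¬H | E) ≈ 0.422

Write H for 'the item is defective'. Prior odds H:¬H = 0.072/0.928 = 0.077586. For the 'flagged' outcome, the likelihood ratio is 0.952/0.054 = 17.630.
Posterior odds = 0.077586 × 17.630 = 1.3678, so P(H|E) = 1.3678/(1+1.3678) = 0.578. Then P(¬H|E) = 1 − 0.578 = 0.422.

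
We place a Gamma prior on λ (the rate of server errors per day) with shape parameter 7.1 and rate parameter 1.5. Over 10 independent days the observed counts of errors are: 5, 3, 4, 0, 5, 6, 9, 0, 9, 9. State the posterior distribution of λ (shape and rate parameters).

Posterior: Gamma(shape=57.1, rate=11.5)

The Poisson likelihood adds the total count to the shape and the number of exposure periods to the rate. Here ∑xᵢ = 50 and n = 10, so shape 7.1→57.1 and rate 1.5→11.5.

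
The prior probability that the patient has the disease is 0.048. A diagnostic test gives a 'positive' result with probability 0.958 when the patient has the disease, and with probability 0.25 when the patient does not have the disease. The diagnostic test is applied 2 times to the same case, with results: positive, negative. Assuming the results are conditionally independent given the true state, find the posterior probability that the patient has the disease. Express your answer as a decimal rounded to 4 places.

With H the event that the patient has the disease, the joint likelihood of the observed sequence is P(data|H) = 0.958·0.042 = 0.040236 and P(data|¬H) = 0.25·0.75 = 0.18750.
Bayes: P(H|data) = 0.048·0.040236 / (0.048·0.040236 + 0.952·0.18750) = 0.0019313/0.18043 = 0.0107.

Posterior P(H) ≈ 0.0107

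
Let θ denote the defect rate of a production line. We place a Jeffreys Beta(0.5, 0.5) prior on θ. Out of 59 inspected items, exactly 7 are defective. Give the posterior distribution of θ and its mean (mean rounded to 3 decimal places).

Observing 7 successes and 52 failures updates Beta(0.5, 0.5) by adding the success and failure counts to the two shape parameters: α = 0.5+7 = 7.5, β = 0.5+52 = 52.5.
E[θ | data] = 7.5/(7.5+52.5) = 0.125.

Posterior: Beta(7.5, 52.5); mean ≈ 0.125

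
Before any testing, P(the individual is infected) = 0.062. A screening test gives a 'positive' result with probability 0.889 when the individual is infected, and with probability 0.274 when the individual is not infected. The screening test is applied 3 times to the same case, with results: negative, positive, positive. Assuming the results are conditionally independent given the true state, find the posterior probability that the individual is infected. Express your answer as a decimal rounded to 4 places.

Posterior P(H) ≈ 0.0962

With H the event that the individual is infected, the joint likelihood of the observed sequence is P(data|H) = 0.111·0.889·0.889 = 0.087726 and P(data|¬H) = 0.726·0.274·0.274 = 0.054505.
Bayes: P(H|data) = 0.062·0.087726 / (0.062·0.087726 + 0.938·0.054505) = 0.0054390/0.056565 = 0.0962.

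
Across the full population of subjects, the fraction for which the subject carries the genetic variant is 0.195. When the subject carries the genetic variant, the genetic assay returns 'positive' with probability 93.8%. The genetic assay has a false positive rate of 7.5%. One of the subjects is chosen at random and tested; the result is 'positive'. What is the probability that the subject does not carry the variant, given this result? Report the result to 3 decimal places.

Write H for 'the subject carries the genetic variant'. Prior odds H:¬H = 0.195/0.805 = 0.24224. For the 'positive' outcome, the likelihood ratio is 0.938/0.075 = 12.507.
Posterior odds = 0.24224 × 12.507 = 3.0296, so P(H|E) = 3.0296/(1+3.0296) = 0.752. Then P(¬H|E) = 1 − 0.752 = 0.248.

P(¬H | E) ≈ 0.248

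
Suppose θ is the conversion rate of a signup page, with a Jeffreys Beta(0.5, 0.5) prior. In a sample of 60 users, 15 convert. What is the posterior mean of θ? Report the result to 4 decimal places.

The binomial likelihood is conjugate to the Beta prior: with 15 successes and 45 failures, the posterior is Beta(0.5+15, 0.5+45) = Beta(15.5, 45.5).
E[θ | data] = 15.5/(15.5+45.5) = 0.2541.

Posterior mean ≈ 0.2541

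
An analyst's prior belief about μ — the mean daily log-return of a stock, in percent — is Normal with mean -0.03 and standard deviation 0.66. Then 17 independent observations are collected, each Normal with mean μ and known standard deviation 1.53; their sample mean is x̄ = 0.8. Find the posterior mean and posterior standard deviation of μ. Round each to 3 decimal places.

Posterior mean ≈ 0.601; posterior SD ≈ 0.323

With known σ, the Normal prior is conjugate. Weight on the data is w = (n/σ²)/(n/σ² + 1/τ₀²) = 7.26216/(7.26216+2.29568) = 0.75981.
Posterior mean = w·x̄ + (1−w)·μ₀ = 0.75981·0.8 + 0.24019·-0.03 = 0.601. Posterior variance = 1/(7.26216+2.29568) = 0.104626, so SD = 0.323.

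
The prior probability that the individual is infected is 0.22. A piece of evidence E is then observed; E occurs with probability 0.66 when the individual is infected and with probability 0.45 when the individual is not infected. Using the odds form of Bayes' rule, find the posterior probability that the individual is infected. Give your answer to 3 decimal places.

Prior odds = 0.22/(1−0.22) = 0.28205. In log-odds, ln(0.28205) = -1.2657.
Add log likelihood ratio: ln(1.4667) = 0.38299.
Posterior log-odds = -0.88267, so posterior odds = exp(-0.88267) = 0.41368. Converting, P(H|E) = 0.41368/1.4137 = 0.293.

Posterior probability ≈ 0.293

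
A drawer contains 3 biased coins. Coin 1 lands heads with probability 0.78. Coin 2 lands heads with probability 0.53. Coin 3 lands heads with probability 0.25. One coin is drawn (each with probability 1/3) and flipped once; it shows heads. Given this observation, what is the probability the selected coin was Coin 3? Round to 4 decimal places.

Posterior probability ≈ 0.1603

P(heads|C1) = 0.78; P(heads|C2) = 0.53; P(heads|C3) = 0.25.
Prior × likelihood for each source: 0.333333·0.78=0.2600, 0.333333·0.53=0.1767, 0.333333·0.25=0.08333. Summing gives P(heads) = 0.52000.
P(Coin 3 | heads) = 0.08333 / 0.52000 = 0.1603.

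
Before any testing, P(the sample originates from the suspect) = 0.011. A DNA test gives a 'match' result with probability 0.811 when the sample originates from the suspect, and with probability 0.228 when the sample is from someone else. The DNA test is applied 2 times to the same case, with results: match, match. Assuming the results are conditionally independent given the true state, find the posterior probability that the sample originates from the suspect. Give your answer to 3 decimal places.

With H the event that the sample originates from the suspect, the joint likelihood of the observed sequence is P(data|H) = 0.811·0.811 = 0.65772 and P(data|¬H) = 0.228·0.228 = 0.051984.
Bayes: P(H|data) = 0.011·0.65772 / (0.011·0.65772 + 0.989·0.051984) = 0.0072349/0.058647 = 0.1234.

Posterior P(H) ≈ 0.123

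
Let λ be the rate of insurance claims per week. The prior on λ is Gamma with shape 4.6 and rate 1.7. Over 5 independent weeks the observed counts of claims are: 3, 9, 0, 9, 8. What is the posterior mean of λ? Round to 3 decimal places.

Posterior mean ≈ 5.015

The Poisson likelihood adds the total count to the shape and the number of exposure periods to the rate. Here ∑xᵢ = 29 and n = 5, so shape 4.6→33.6 and rate 1.7→6.7.
Posterior mean = shape/rate = 33.6/6.7 = 5.015.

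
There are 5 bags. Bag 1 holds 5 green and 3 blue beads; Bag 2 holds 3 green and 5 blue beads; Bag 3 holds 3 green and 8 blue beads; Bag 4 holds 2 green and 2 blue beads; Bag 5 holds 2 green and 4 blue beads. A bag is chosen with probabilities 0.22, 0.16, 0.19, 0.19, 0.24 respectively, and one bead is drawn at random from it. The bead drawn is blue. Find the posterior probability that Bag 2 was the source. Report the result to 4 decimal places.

Tabulate prior·likelihood by source: [1] prior 0.22, lik 0.375, product 0.08250; [2] prior 0.16, lik 0.625, product 0.1000; [3] prior 0.19, lik 0.7273, product 0.1382; [4] prior 0.19, lik 0.5, product 0.09500; [5] prior 0.24, lik 0.6667, product 0.1600.
Normalizing constant = 0.57568; the posterior for Bag 2 is its product over the sum, 0.1000/0.57568 = 0.1737.

Posterior probability ≈ 0.1737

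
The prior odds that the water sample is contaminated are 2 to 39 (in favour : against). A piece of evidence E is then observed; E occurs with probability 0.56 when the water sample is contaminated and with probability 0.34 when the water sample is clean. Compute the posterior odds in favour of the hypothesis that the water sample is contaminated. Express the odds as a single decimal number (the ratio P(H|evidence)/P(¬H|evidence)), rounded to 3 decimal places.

Posterior odds ≈ 0.084

Prior odds = 2/39 = 0.051282. In log-odds, ln(0.051282) = -2.9704.
Add log likelihood ratio: ln(1.6471) = 0.49899.
Posterior log-odds = -2.4714, so posterior odds = exp(-2.4714) = 0.084465.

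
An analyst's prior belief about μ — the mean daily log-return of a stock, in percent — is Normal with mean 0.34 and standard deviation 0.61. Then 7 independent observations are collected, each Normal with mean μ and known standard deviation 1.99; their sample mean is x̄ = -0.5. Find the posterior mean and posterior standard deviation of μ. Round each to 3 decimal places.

Posterior mean ≈ 0.007; posterior SD ≈ 0.474

Prior precision 1/τ₀² = 1/0.61² = 2.68745; data precision n/σ² = 7/1.99² = 1.76763.
Posterior precision = 2.68745 + 1.76763 = 4.45508, giving posterior SD = 1/√4.45508 = 0.474.
Posterior mean = (2.68745·0.34 + 1.76763·-0.5) / 4.45508 = 0.007.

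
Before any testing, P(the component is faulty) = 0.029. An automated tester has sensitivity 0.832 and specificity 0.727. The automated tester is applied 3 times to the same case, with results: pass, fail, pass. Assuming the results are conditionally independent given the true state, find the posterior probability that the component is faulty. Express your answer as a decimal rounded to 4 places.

With H the event that the component is faulty, the joint likelihood of the observed sequence is P(data|H) = 0.168·0.832·0.168 = 0.023482 and P(data|¬H) = 0.727·0.273·0.727 = 0.14429.
Bayes: P(H|data) = 0.029·0.023482 / (0.029·0.023482 + 0.971·0.14429) = 0.00068099/0.14079 = 0.0048.

Posterior P(H) ≈ 0.0048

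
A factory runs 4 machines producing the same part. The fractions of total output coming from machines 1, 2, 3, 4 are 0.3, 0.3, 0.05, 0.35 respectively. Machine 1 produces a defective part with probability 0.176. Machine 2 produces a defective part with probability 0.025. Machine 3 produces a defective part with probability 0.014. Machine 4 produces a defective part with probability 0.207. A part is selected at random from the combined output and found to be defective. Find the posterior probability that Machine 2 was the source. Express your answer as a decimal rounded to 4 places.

P(defective|M1) = 0.176; P(defective|M2) = 0.025; P(defective|M3) = 0.014; P(defective|M4) = 0.207.
Prior × likelihood for each source: 0.3·0.176=0.05280, 0.3·0.025=0.007500, 0.05·0.014=0.0007000, 0.35·0.207=0.07245. Summing gives P(defective) = 0.13345.
P(Machine 2 | defective) = 0.007500 / 0.13345 = 0.0562.

Posterior probability ≈ 0.0562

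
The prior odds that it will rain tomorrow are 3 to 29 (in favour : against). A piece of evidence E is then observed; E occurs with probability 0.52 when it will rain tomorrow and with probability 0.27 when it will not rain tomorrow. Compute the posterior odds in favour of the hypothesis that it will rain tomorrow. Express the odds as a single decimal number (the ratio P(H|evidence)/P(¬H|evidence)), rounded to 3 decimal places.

Posterior odds ≈ 0.199

Prior odds = 3/29 = 0.10345.
Likelihood ratio for E = 0.52/0.27 = 1.9259.
Posterior odds = prior odds × LR = 0.19923.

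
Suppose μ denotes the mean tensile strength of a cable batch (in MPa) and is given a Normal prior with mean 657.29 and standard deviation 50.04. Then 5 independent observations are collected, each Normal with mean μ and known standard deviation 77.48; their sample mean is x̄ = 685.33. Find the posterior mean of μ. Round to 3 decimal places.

With known σ, the Normal prior is conjugate. Weight on the data is w = (n/σ²)/(n/σ² + 1/τ₀²) = 0.00083290/(0.00083290+0.00039936) = 0.67591.
Posterior mean = w·x̄ + (1−w)·μ₀ = 0.67591·685.33 + 0.32409·657.29 = 676.243.

Posterior mean ≈ 676.243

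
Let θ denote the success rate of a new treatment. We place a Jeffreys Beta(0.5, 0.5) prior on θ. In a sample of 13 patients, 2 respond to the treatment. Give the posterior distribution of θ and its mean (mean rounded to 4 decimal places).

Posterior: Beta(2.5, 11.5); mean ≈ 0.1786

The binomial likelihood is conjugate to the Beta prior: with 2 successes and 11 failures, the posterior is Beta(0.5+2, 0.5+11) = Beta(2.5, 11.5).
E[θ | data] = 2.5/(2.5+11.5) = 0.1786.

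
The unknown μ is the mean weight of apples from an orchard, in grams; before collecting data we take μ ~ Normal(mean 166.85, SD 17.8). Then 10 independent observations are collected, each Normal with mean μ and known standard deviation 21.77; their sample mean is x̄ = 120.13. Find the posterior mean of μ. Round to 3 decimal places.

With known σ, the Normal prior is conjugate. Weight on the data is w = (n/σ²)/(n/σ² + 1/τ₀²) = 0.0211000/(0.0211000+0.00315617) = 0.86988.
Posterior mean = w·x̄ + (1−w)·μ₀ = 0.86988·120.13 + 0.13012·166.85 = 126.209.

Posterior mean ≈ 126.209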